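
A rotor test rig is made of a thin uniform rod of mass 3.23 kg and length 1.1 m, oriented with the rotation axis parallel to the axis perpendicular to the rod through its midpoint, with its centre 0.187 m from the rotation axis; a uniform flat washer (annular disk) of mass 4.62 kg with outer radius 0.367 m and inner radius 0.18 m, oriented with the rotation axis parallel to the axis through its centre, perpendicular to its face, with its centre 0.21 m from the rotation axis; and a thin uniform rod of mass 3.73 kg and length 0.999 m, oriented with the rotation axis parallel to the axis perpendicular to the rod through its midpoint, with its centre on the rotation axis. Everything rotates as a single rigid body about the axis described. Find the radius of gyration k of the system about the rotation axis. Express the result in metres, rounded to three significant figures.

Thin rod: I_cm = (1/12)ML² = (1/12)(3.23)(1.1)² = 0.32569 kg m^2; centre at d = 0.187 m, so the parallel axis theorem gives I = 0.32569 + (3.23)(0.187)² = 0.43864 kg m^2.
Annular disk: I_cm = (1/2)M(R²+r²) = (1/2)(4.62)[(0.367)² + (0.18)²] = 0.38598 kg m^2; centre at d = 0.21 m, so the parallel axis theorem gives I = 0.38598 + (4.62)(0.21)² = 0.58972 kg m^2.
Thin rod: I_cm = (1/12)ML² = (1/12)(3.73)(0.999)² = 0.31021 kg m^2; axis through the centre, so I = 0.31021 kg m^2.
Total I = 1.3386 kg m^2; total mass M = 11.58 kg.
k = √(I/M) = √(1.3386/11.58) = 0.33999 m.

0.340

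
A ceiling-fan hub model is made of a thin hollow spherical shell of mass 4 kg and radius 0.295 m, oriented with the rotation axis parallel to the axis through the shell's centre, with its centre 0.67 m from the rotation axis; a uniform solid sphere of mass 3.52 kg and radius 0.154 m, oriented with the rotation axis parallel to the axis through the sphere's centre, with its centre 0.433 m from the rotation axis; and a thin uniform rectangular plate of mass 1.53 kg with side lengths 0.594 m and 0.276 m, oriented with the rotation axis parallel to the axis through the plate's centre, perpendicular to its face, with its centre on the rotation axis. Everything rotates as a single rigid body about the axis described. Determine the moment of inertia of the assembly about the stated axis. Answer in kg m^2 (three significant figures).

2.78

Spherical shell: I_cm = (2/3)MR² = (2/3)(4)(0.295)² = 0.23207 kg m^2; centre at d = 0.67 m, so the parallel axis theorem gives I = 0.23207 + (4)(0.67)² = 2.0277 kg m^2.
Solid sphere: I_cm = (2/5)MR² = (2/5)(3.52)(0.154)² = 0.033392 kg m^2; centre at d = 0.433 m, so the parallel axis theorem gives I = 0.033392 + (3.52)(0.433)² = 0.69335 kg m^2.
Rectangular plate: I_cm = (1/12)M(a²+b²) = (1/12)(1.53)[(0.594)² + (0.276)²] = 0.054699 kg m^2; axis through the centre, so I = 0.054699 kg m^2.
Total I = 2.0277 + 0.69335 + 0.054699 = 2.7757 kg m^2.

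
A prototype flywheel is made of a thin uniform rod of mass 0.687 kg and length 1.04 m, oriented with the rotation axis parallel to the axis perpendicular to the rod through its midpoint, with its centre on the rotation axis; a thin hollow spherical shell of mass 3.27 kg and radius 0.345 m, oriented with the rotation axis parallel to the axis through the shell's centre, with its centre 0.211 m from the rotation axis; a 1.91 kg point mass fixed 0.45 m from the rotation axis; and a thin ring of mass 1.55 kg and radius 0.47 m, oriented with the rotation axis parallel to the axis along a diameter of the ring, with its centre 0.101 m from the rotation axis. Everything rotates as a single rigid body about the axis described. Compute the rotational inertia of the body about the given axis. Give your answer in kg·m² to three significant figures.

1.04

Thin rod: I_cm = (1/12)ML² = (1/12)(0.687)(1.04)² = 0.061922 kg·m²; axis through the centre, so I = 0.061922 kg·m².
Spherical shell: I_cm = (2/3)MR² = (2/3)(3.27)(0.345)² = 0.25947 kg·m²; centre at d = 0.211 m, so I = I_cm + Md² gives I = 0.25947 + (3.27)(0.211)² = 0.40506 kg·m².
Point mass: I_cm = 0; centre at d = 0.45 m, so I = I_cm + Md² gives I = 0 + (1.91)(0.45)² = 0.38678 kg·m².
Thin ring: I_cm = (1/2)MR² = (1/2)(1.55)(0.47)² = 0.1712 kg·m²; centre at d = 0.101 m, so I = I_cm + Md² gives I = 0.1712 + (1.55)(0.101)² = 0.18701 kg·m².
Total I = 0.061922 + 0.40506 + 0.38678 + 0.18701 = 1.0408 kg·m².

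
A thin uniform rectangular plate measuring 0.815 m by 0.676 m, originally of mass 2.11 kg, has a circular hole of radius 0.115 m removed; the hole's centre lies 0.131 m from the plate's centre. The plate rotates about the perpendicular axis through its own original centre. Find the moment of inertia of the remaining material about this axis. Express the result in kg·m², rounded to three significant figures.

0.193

Unpierced body about its centre: I₀ = (1/12)M(a²+b²) = (1/12)(2.11)[(0.815)² + (0.676)²] = 0.19714 kg·m².
The removed disk has mass m = M·πr²/(ab) = (2.11)·π(0.115)²/(0.815·0.676) = 0.15912 kg (same uniform areal density).
Its moment of inertia about the rotation axis (parallel-axis theorem): I_hole = (1/2)mr² + md² = (1/2)(0.15912)(0.115)² + (0.15912)(0.131)² = 0.0037828 kg·m².
Treating the hole as negative mass, I = I₀ − I_hole = 0.19714 − 0.0037828 = 0.19336 kg·m².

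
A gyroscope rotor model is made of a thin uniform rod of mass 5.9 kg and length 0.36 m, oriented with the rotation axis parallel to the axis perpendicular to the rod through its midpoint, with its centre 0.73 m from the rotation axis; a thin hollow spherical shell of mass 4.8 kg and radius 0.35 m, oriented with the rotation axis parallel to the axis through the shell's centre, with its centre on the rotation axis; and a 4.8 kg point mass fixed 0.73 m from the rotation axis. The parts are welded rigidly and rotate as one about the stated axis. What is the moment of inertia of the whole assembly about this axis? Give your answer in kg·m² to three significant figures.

6.16

Thin rod: I_cm = (1/12)ML² = (1/12)(5.9)(0.36)² = 0.06372 kg·m²; centre at d = 0.73 m, so I = I_cm + Md² gives I = 0.06372 + (5.9)(0.73)² = 3.2078 kg·m².
Spherical shell: I_cm = (2/3)MR² = (2/3)(4.8)(0.35)² = 0.392 kg·m²; axis through the centre, so I = 0.392 kg·m².
Point mass: I_cm = 0; centre at d = 0.73 m, so I = I_cm + Md² gives I = 0 + (4.8)(0.73)² = 2.5579 kg·m².
Total I = 3.2078 + 0.392 + 2.5579 = 6.1578 kg·m².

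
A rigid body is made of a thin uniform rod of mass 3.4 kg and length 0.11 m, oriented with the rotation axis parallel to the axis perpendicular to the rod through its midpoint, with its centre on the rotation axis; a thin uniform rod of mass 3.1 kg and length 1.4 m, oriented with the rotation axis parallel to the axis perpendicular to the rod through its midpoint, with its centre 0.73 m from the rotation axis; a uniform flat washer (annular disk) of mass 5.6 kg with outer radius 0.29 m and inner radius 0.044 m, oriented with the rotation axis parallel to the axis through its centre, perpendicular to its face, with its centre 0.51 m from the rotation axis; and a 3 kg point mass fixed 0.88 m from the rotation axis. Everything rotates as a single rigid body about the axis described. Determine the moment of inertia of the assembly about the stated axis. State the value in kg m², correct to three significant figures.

Thin rod: I_cm = (1/12)ML² = (1/12)(3.4)(0.11)² = 0.0034283 kg m²; axis through the centre, so I = 0.0034283 kg m².
Thin rod: I_cm = (1/12)ML² = (1/12)(3.1)(1.4)² = 0.50633 kg m²; centre at d = 0.73 m, so I = I_cm + Md² gives I = 0.50633 + (3.1)(0.73)² = 2.1583 kg m².
Annular disk: I_cm = (1/2)M(R²+r²) = (1/2)(5.6)[(0.29)² + (0.044)²] = 0.2409 kg m²; centre at d = 0.51 m, so I = I_cm + Md² gives I = 0.2409 + (5.6)(0.51)² = 1.6975 kg m².
Point mass: I_cm = 0; centre at d = 0.88 m, so I = I_cm + Md² gives I = 0 + (3)(0.88)² = 2.3232 kg m².
Total I = 0.0034283 + 2.1583 + 1.6975 + 2.3232 = 6.1824 kg m².

6.18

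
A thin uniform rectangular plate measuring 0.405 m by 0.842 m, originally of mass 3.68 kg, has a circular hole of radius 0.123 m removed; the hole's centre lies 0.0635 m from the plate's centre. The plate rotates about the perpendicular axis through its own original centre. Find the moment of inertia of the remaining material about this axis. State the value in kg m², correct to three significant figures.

0.262

Unpierced body about its centre: I₀ = (1/12)M(a²+b²) = (1/12)(3.68)[(0.405)² + (0.842)²] = 0.26772 kg m².
The removed disk has mass m = M·πr²/(ab) = (3.68)·π(0.123)²/(0.405·0.842) = 0.51291 kg (same uniform areal density).
Its moment of inertia about the rotation axis (parallel-axis theorem): I_hole = (1/2)mr² + md² = (1/2)(0.51291)(0.123)² + (0.51291)(0.0635)² = 0.0059481 kg m².
Treating the hole as negative mass, I = I₀ − I_hole = 0.26772 − 0.0059481 = 0.26177 kg m².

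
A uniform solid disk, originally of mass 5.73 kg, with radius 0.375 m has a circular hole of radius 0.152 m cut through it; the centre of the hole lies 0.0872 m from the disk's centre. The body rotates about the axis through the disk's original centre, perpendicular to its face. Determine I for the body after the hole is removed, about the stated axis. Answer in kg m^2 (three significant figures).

Unpierced body about its centre: I₀ = (1/2)MR² = (1/2)(5.73)(0.375)² = 0.40289 kg m^2.
The removed disk has mass m = M·(r/R)² = (5.73)(0.152/0.375)² = 0.94141 kg (same uniform areal density).
Its moment of inertia about the rotation axis (parallel-axis theorem): I_hole = (1/2)mr² + md² = (1/2)(0.94141)(0.152)² + (0.94141)(0.0872)² = 0.018034 kg m^2.
Treating the hole as negative mass, I = I₀ − I_hole = 0.40289 − 0.018034 = 0.38486 kg m^2.

0.385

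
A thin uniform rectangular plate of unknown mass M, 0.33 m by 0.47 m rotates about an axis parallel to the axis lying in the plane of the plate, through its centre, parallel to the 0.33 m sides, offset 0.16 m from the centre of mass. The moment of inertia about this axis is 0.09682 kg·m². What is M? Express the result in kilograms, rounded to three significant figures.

I = I_cm + Md² = (1/12)Mb² + Md² = M·[0.0833333·(0.47)² + (0.16)²] = M·0.044008.
So M = 0.09682 / 0.044008 = 2.2 kg.

2.20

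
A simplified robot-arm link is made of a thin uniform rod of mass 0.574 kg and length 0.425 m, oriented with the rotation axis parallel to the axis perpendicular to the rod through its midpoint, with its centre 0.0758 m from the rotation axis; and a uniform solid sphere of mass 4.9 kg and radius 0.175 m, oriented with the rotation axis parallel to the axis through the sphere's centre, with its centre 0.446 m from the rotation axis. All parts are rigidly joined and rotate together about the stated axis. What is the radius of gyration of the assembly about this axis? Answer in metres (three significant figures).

Thin rod: I_cm = (1/12)ML² = (1/12)(0.574)(0.425)² = 0.0086399 kg m²; centre at d = 0.0758 m, so the parallel axis theorem gives I = 0.0086399 + (0.574)(0.0758)² = 0.011938 kg m².
Solid sphere: I_cm = (2/5)MR² = (2/5)(4.9)(0.175)² = 0.060025 kg m²; centre at d = 0.446 m, so the parallel axis theorem gives I = 0.060025 + (4.9)(0.446)² = 1.0347 kg m².
Total I = 1.0467 kg m²; total mass M = 5.474 kg.
k = √(I/M) = √(1.0467/5.474) = 0.43727 m.

0.437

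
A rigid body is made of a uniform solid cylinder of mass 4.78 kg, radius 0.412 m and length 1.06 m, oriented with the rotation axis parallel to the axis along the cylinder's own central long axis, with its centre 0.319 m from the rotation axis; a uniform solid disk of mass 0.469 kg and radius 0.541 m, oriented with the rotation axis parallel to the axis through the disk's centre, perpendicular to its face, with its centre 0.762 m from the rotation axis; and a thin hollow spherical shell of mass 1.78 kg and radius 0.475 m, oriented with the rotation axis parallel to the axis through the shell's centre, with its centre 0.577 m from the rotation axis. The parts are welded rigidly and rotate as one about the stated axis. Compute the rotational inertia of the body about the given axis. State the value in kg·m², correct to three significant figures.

2.09

Solid cylinder: I_cm = (1/2)MR² = (1/2)(4.78)(0.412)² = 0.40569 kg·m²; centre at d = 0.319 m, so the parallel axis theorem gives I = 0.40569 + (4.78)(0.319)² = 0.89211 kg·m².
Solid disk: I_cm = (1/2)MR² = (1/2)(0.469)(0.541)² = 0.068634 kg·m²; centre at d = 0.762 m, so the parallel axis theorem gives I = 0.068634 + (0.469)(0.762)² = 0.34096 kg·m².
Spherical shell: I_cm = (2/3)MR² = (2/3)(1.78)(0.475)² = 0.26774 kg·m²; centre at d = 0.577 m, so the parallel axis theorem gives I = 0.26774 + (1.78)(0.577)² = 0.86036 kg·m².
Total I = 0.89211 + 0.34096 + 0.86036 = 2.0934 kg·m².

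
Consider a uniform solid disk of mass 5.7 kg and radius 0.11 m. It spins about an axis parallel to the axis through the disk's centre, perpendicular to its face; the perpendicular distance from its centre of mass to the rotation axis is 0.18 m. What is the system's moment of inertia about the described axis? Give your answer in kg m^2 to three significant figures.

0.219

I_cm = (1/2)MR² = (1/2)(5.7)(0.11)² = 0.034485 kg m^2; centre at d = 0.18 m, so the parallel axis theorem gives I = 0.034485 + (5.7)(0.18)² = 0.21916 kg m^2.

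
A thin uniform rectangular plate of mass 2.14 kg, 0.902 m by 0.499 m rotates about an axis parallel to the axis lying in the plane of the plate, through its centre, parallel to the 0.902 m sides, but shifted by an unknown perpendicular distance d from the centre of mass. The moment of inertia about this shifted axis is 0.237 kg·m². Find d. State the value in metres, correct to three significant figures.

0.300

About the centre-of-mass axis, I_cm = (1/12)Mb² = (1/12)(2.14)(0.499)² = 0.044405 kg·m².
Parallel axis theorem: I = I_cm + Md², so Md² = 0.237 − 0.044405 = 0.19259 kg·m².
d = √(0.19259 / 2.14) = 0.3 m.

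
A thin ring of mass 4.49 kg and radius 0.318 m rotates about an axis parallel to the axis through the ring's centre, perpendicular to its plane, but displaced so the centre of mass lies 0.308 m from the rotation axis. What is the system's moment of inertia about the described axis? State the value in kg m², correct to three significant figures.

I_cm = MR² = (4.49)(0.318)² = 0.45405 kg m²; centre at d = 0.308 m, so I = I_cm + Md² gives I = 0.45405 + (4.49)(0.308)² = 0.87999 kg m².

0.880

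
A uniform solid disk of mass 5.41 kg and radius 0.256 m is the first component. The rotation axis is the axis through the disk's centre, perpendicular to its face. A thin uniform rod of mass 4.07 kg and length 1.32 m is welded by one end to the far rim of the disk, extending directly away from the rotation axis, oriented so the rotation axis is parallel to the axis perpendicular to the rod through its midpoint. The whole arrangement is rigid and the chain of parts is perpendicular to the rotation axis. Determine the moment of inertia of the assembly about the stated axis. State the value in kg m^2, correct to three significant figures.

Solid disk: I_cm = (1/2)MR² = (1/2)(5.41)(0.256)² = 0.17727 kg m^2; axis through the centre, so I = 0.17727 kg m^2.
Thin rod: I_cm = (1/12)ML² = (1/12)(4.07)(1.32)² = 0.59096 kg m^2; centre at d = 0.256 + 0.66 = 0.916 m, so I = I_cm + Md² gives I = 0.59096 + (4.07)(0.916)² = 4.0059 kg m^2.
Total I = 0.17727 + 4.0059 = 4.1832 kg m^2.

4.18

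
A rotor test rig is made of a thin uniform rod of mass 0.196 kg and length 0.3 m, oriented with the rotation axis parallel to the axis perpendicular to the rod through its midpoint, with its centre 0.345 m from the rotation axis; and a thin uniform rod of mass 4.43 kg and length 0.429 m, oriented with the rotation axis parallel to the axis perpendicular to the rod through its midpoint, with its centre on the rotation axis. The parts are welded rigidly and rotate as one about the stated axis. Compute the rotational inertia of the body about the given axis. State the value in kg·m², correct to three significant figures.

0.0927

Thin rod: I_cm = (1/12)ML² = (1/12)(0.196)(0.3)² = 0.00147 kg·m²; centre at d = 0.345 m, so I = I_cm + Md² gives I = 0.00147 + (0.196)(0.345)² = 0.024799 kg·m².
Thin rod: I_cm = (1/12)ML² = (1/12)(4.43)(0.429)² = 0.067942 kg·m²; axis through the centre, so I = 0.067942 kg·m².
Total I = 0.024799 + 0.067942 = 0.092741 kg·m².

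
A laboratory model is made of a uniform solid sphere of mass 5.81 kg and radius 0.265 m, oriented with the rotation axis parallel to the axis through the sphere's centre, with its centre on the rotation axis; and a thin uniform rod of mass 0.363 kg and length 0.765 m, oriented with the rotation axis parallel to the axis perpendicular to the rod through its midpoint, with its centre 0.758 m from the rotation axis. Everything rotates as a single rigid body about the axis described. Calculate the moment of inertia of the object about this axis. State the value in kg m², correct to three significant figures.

Solid sphere: I_cm = (2/5)MR² = (2/5)(5.81)(0.265)² = 0.1632 kg m²; axis through the centre, so I = 0.1632 kg m².
Thin rod: I_cm = (1/12)ML² = (1/12)(0.363)(0.765)² = 0.017703 kg m²; centre at d = 0.758 m, so I = I_cm + Md² gives I = 0.017703 + (0.363)(0.758)² = 0.22627 kg m².
Total I = 0.1632 + 0.22627 = 0.38947 kg m².

0.389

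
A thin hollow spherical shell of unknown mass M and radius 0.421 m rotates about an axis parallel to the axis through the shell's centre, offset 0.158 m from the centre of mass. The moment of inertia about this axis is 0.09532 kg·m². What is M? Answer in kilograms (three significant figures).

I = I_cm + Md² = (2/3)MR² + Md² = M·[0.666667·(0.421)² + (0.158)²] = M·0.14312.
So M = 0.09532 / 0.14312 = 0.66599 kg.

0.666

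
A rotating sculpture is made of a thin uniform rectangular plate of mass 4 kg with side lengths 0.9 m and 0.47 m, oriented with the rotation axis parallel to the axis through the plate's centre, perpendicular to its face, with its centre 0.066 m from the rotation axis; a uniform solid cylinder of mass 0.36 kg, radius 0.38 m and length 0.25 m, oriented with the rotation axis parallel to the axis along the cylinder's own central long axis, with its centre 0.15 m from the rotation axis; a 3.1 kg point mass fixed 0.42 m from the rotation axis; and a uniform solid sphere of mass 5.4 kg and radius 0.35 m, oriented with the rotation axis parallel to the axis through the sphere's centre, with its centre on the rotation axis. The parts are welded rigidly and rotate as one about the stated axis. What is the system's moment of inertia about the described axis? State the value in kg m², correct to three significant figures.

Rectangular plate: I_cm = (1/12)M(a²+b²) = (1/12)(4)[(0.9)² + (0.47)²] = 0.34363 kg m²; centre at d = 0.066 m, so I = I_cm + Md² gives I = 0.34363 + (4)(0.066)² = 0.36106 kg m².
Solid cylinder: I_cm = (1/2)MR² = (1/2)(0.36)(0.38)² = 0.025992 kg m²; centre at d = 0.15 m, so I = I_cm + Md² gives I = 0.025992 + (0.36)(0.15)² = 0.034092 kg m².
Point mass: I_cm = 0; centre at d = 0.42 m, so I = I_cm + Md² gives I = 0 + (3.1)(0.42)² = 0.54684 kg m².
Solid sphere: I_cm = (2/5)MR² = (2/5)(5.4)(0.35)² = 0.2646 kg m²; axis through the centre, so I = 0.2646 kg m².
Total I = 0.36106 + 0.034092 + 0.54684 + 0.2646 = 1.2066 kg m².

1.21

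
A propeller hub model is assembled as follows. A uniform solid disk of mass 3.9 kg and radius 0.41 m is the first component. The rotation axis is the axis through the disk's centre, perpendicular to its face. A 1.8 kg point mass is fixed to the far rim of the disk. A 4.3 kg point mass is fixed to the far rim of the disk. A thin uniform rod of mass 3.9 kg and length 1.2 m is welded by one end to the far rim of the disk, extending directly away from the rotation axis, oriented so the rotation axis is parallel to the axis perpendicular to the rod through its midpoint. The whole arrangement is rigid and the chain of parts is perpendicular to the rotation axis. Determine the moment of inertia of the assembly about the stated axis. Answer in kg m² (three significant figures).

Solid disk: I_cm = (1/2)MR² = (1/2)(3.9)(0.41)² = 0.32779 kg m²; axis through the centre, so I = 0.32779 kg m².
Point mass: I_cm = 0; centre at d = 0.41 m, so the parallel axis theorem gives I = 0 + (1.8)(0.41)² = 0.30258 kg m².
Point mass: I_cm = 0; centre at d = 0.41 m, so the parallel axis theorem gives I = 0 + (4.3)(0.41)² = 0.72283 kg m².
Thin rod: I_cm = (1/12)ML² = (1/12)(3.9)(1.2)² = 0.468 kg m²; centre at d = 0.41 + 0.6 = 1.01 m, so the parallel axis theorem gives I = 0.468 + (3.9)(1.01)² = 4.4464 kg m².
Total I = 0.32779 + 0.30258 + 0.72283 + 4.4464 = 5.7996 kg m².

5.80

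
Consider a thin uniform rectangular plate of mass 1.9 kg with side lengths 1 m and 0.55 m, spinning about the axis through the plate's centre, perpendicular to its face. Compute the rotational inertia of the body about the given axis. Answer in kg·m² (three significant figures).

0.206

I_cm = (1/12)M(a²+b²) = (1/12)(1.9)[(1)² + (0.55)²] = 0.20623 kg·m²; axis through the centre, so I = 0.20623 kg·m².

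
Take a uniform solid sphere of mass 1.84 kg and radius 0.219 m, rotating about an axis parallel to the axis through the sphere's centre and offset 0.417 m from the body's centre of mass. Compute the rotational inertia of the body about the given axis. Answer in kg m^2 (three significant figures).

0.355

I_cm = (2/5)MR² = (2/5)(1.84)(0.219)² = 0.035299 kg m^2; centre at d = 0.417 m, so the parallel axis theorem gives I = 0.035299 + (1.84)(0.417)² = 0.35526 kg m^2.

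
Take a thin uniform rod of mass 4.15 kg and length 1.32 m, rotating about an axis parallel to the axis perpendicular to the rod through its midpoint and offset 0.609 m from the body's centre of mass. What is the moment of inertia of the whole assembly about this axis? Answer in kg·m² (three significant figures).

2.14

I_cm = (1/12)ML² = (1/12)(4.15)(1.32)² = 0.60258 kg·m²; centre at d = 0.609 m, so the parallel axis theorem gives I = 0.60258 + (4.15)(0.609)² = 2.1417 kg·m².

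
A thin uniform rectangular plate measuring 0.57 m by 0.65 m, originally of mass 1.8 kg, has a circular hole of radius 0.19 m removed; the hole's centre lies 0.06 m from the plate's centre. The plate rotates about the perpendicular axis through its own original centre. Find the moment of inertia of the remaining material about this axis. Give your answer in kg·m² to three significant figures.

0.100

Unpierced body about its centre: I₀ = (1/12)M(a²+b²) = (1/12)(1.8)[(0.57)² + (0.65)²] = 0.11211 kg·m².
The removed disk has mass m = M·πr²/(ab) = (1.8)·π(0.19)²/(0.57·0.65) = 0.55099 kg (same uniform areal density).
Its moment of inertia about the rotation axis (parallel-axis theorem): I_hole = (1/2)mr² + md² = (1/2)(0.55099)(0.19)² + (0.55099)(0.06)² = 0.011929 kg·m².
Treating the hole as negative mass, I = I₀ − I_hole = 0.11211 − 0.011929 = 0.10018 kg·m².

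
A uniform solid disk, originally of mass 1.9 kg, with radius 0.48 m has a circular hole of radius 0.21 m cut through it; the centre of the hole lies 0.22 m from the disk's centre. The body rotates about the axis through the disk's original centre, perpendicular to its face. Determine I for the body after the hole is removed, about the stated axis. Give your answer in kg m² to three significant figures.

0.193

Unpierced body about its centre: I₀ = (1/2)MR² = (1/2)(1.9)(0.48)² = 0.21888 kg m².
The removed disk has mass m = M·(r/R)² = (1.9)(0.21/0.48)² = 0.36367 kg (same uniform areal density).
Its moment of inertia about the rotation axis (parallel-axis theorem): I_hole = (1/2)mr² + md² = (1/2)(0.36367)(0.21)² + (0.36367)(0.22)² = 0.025621 kg m².
Treating the hole as negative mass, I = I₀ − I_hole = 0.21888 − 0.025621 = 0.19326 kg m².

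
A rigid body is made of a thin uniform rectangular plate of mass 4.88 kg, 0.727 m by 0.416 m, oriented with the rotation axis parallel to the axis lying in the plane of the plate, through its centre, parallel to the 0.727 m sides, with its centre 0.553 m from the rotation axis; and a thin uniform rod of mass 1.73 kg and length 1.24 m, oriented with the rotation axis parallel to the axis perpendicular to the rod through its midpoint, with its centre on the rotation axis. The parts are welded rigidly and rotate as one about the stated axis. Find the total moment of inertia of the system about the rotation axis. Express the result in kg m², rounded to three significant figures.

1.78

Rectangular plate: I_cm = (1/12)Mb² = (1/12)(4.88)(0.416)² = 0.070376 kg m²; centre at d = 0.553 m, so I = I_cm + Md² gives I = 0.070376 + (4.88)(0.553)² = 1.5627 kg m².
Thin rod: I_cm = (1/12)ML² = (1/12)(1.73)(1.24)² = 0.22167 kg m²; axis through the centre, so I = 0.22167 kg m².
Total I = 1.5627 + 0.22167 = 1.7844 kg m².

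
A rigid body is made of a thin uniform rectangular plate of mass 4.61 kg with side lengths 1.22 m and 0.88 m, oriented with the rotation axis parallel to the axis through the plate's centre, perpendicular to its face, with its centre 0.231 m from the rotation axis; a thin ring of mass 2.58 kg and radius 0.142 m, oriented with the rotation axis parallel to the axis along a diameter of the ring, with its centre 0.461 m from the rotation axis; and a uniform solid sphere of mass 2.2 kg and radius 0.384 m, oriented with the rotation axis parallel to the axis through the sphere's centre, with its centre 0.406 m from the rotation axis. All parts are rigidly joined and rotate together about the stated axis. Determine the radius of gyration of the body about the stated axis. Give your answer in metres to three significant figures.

0.482

Rectangular plate: I_cm = (1/12)M(a²+b²) = (1/12)(4.61)[(1.22)² + (0.88)²] = 0.86929 kg·m²; centre at d = 0.231 m, so I = I_cm + Md² gives I = 0.86929 + (4.61)(0.231)² = 1.1153 kg·m².
Thin ring: I_cm = (1/2)MR² = (1/2)(2.58)(0.142)² = 0.026012 kg·m²; centre at d = 0.461 m, so I = I_cm + Md² gives I = 0.026012 + (2.58)(0.461)² = 0.57432 kg·m².
Solid sphere: I_cm = (2/5)MR² = (2/5)(2.2)(0.384)² = 0.12976 kg·m²; centre at d = 0.406 m, so I = I_cm + Md² gives I = 0.12976 + (2.2)(0.406)² = 0.4924 kg·m².
Total I = 2.182 kg·m²; total mass M = 9.39 kg.
k = √(I/M) = √(2.182/9.39) = 0.48205 m.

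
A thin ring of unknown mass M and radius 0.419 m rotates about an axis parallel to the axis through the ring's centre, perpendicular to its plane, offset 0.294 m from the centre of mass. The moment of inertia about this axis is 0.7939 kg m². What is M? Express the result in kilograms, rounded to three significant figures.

3.03

I = I_cm + Md² = MR² + Md² = M·[1·(0.419)² + (0.294)²] = M·0.262.
So M = 0.7939 / 0.262 = 3.0302 kg.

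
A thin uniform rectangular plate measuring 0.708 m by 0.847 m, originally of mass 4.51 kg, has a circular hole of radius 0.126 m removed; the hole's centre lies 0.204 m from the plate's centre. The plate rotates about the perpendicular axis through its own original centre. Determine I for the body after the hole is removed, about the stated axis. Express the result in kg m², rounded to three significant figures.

0.439

Unpierced body about its centre: I₀ = (1/12)M(a²+b²) = (1/12)(4.51)[(0.708)² + (0.847)²] = 0.45802 kg m².
The removed disk has mass m = M·πr²/(ab) = (4.51)·π(0.126)²/(0.708·0.847) = 0.3751 kg (same uniform areal density).
Its moment of inertia about the rotation axis (parallel-axis theorem): I_hole = (1/2)mr² + md² = (1/2)(0.3751)(0.126)² + (0.3751)(0.204)² = 0.018588 kg m².
Treating the hole as negative mass, I = I₀ − I_hole = 0.45802 − 0.018588 = 0.43943 kg m².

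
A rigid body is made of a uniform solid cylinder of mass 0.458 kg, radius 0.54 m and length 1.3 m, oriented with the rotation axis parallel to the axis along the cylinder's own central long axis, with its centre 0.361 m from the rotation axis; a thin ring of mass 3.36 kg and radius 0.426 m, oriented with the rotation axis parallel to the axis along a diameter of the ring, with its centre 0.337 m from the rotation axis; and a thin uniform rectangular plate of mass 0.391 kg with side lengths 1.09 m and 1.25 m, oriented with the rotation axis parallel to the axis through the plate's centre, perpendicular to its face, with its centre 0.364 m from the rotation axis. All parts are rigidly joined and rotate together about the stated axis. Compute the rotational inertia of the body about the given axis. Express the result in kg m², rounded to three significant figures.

0.954

Solid cylinder: I_cm = (1/2)MR² = (1/2)(0.458)(0.54)² = 0.066776 kg m²; centre at d = 0.361 m, so the parallel axis theorem gives I = 0.066776 + (0.458)(0.361)² = 0.12646 kg m².
Thin ring: I_cm = (1/2)MR² = (1/2)(3.36)(0.426)² = 0.30488 kg m²; centre at d = 0.337 m, so the parallel axis theorem gives I = 0.30488 + (3.36)(0.337)² = 0.68647 kg m².
Rectangular plate: I_cm = (1/12)M(a²+b²) = (1/12)(0.391)[(1.09)² + (1.25)²] = 0.089624 kg m²; centre at d = 0.364 m, so the parallel axis theorem gives I = 0.089624 + (0.391)(0.364)² = 0.14143 kg m².
Total I = 0.12646 + 0.68647 + 0.14143 = 0.95436 kg m².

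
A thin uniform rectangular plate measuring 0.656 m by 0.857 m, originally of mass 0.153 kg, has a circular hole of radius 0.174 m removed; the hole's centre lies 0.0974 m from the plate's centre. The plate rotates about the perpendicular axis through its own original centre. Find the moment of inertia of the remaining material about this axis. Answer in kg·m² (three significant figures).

Unpierced body about its centre: I₀ = (1/12)M(a²+b²) = (1/12)(0.153)[(0.656)² + (0.857)²] = 0.014851 kg·m².
The removed disk has mass m = M·πr²/(ab) = (0.153)·π(0.174)²/(0.656·0.857) = 0.025885 kg (same uniform areal density).
Its moment of inertia about the rotation axis (parallel-axis theorem): I_hole = (1/2)mr² + md² = (1/2)(0.025885)(0.174)² + (0.025885)(0.0974)² = 0.00063742 kg·m².
Treating the hole as negative mass, I = I₀ − I_hole = 0.014851 − 0.00063742 = 0.014214 kg·m².

0.0142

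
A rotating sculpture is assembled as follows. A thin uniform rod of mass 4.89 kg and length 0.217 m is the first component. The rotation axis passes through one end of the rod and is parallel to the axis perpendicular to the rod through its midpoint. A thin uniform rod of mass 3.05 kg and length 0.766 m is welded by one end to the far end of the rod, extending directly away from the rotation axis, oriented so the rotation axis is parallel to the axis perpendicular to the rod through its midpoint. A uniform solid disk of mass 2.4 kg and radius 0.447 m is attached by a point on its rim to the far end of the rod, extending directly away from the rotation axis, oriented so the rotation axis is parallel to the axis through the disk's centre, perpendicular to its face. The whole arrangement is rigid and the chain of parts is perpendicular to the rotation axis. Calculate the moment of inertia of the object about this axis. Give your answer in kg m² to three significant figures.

Thin rod: I_cm = (1/12)ML² = (1/12)(4.89)(0.217)² = 0.019189 kg m²; centre at d = 0.1085 m, so the parallel axis theorem gives I = 0.019189 + (4.89)(0.1085)² = 0.076755 kg m².
Thin rod: I_cm = (1/12)ML² = (1/12)(3.05)(0.766)² = 0.14913 kg m²; centre at d = 0.1085 + 0.1085 + 0.383 = 0.6 m, so the parallel axis theorem gives I = 0.14913 + (3.05)(0.6)² = 1.2471 kg m².
Solid disk: I_cm = (1/2)MR² = (1/2)(2.4)(0.447)² = 0.23977 kg m²; centre at d = 0.1085 + 0.1085 + 0.383 + 0.383 + 0.447 = 1.43 m, so the parallel axis theorem gives I = 0.23977 + (2.4)(1.43)² = 5.1475 kg m².
Total I = 0.076755 + 1.2471 + 5.1475 = 6.4714 kg m².

6.47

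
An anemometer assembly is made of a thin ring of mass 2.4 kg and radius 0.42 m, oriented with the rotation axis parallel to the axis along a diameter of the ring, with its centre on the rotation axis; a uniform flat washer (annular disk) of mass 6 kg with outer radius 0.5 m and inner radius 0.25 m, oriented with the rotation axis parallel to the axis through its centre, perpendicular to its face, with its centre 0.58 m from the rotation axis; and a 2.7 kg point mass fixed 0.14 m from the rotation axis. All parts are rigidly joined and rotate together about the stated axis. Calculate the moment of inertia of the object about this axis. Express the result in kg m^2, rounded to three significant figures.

Thin ring: I_cm = (1/2)MR² = (1/2)(2.4)(0.42)² = 0.21168 kg m^2; axis through the centre, so I = 0.21168 kg m^2.
Annular disk: I_cm = (1/2)M(R²+r²) = (1/2)(6)[(0.5)² + (0.25)²] = 0.9375 kg m^2; centre at d = 0.58 m, so I = I_cm + Md² gives I = 0.9375 + (6)(0.58)² = 2.9559 kg m^2.
Point mass: I_cm = 0; centre at d = 0.14 m, so I = I_cm + Md² gives I = 0 + (2.7)(0.14)² = 0.05292 kg m^2.
Total I = 0.21168 + 2.9559 + 0.05292 = 3.2205 kg m^2.

3.22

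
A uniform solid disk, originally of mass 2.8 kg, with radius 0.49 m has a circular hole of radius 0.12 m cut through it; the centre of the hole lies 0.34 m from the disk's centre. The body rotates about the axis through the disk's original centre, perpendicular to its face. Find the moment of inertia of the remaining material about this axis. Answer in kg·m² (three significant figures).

0.316

Unpierced body about its centre: I₀ = (1/2)MR² = (1/2)(2.8)(0.49)² = 0.33614 kg·m².
The removed disk has mass m = M·(r/R)² = (2.8)(0.12/0.49)² = 0.16793 kg (same uniform areal density).
Its moment of inertia about the rotation axis (parallel-axis theorem): I_hole = (1/2)mr² + md² = (1/2)(0.16793)(0.12)² + (0.16793)(0.34)² = 0.020622 kg·m².
Treating the hole as negative mass, I = I₀ − I_hole = 0.33614 − 0.020622 = 0.31552 kg·m².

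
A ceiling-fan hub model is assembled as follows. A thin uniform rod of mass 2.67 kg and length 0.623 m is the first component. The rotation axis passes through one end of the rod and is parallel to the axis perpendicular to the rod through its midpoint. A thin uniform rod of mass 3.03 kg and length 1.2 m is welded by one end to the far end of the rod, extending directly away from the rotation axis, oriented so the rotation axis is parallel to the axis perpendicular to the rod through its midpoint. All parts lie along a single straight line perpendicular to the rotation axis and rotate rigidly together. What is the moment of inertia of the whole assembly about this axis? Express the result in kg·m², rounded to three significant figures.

5.24

Thin rod: I_cm = (1/12)ML² = (1/12)(2.67)(0.623)² = 0.086359 kg·m²; centre at d = 0.3115 m, so I = I_cm + Md² gives I = 0.086359 + (2.67)(0.3115)² = 0.34543 kg·m².
Thin rod: I_cm = (1/12)ML² = (1/12)(3.03)(1.2)² = 0.3636 kg·m²; centre at d = 0.3115 + 0.3115 + 0.6 = 1.223 m, so I = I_cm + Md² gives I = 0.3636 + (3.03)(1.223)² = 4.8957 kg·m².
Total I = 0.34543 + 4.8957 = 5.2411 kg·m².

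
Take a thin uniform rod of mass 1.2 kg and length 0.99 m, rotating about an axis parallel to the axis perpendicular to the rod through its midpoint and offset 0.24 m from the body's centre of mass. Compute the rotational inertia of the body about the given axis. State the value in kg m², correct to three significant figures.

I_cm = (1/12)ML² = (1/12)(1.2)(0.99)² = 0.09801 kg m²; centre at d = 0.24 m, so I = I_cm + Md² gives I = 0.09801 + (1.2)(0.24)² = 0.16713 kg m².

0.167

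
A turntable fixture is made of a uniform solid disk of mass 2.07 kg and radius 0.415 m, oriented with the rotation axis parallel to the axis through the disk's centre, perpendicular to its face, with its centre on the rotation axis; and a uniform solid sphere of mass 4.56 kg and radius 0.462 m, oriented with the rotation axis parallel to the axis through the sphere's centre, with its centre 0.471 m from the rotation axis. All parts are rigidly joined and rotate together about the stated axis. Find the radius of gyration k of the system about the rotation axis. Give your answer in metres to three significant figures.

0.488

Solid disk: I_cm = (1/2)MR² = (1/2)(2.07)(0.415)² = 0.17825 kg m²; axis through the centre, so I = 0.17825 kg m².
Solid sphere: I_cm = (2/5)MR² = (2/5)(4.56)(0.462)² = 0.38932 kg m²; centre at d = 0.471 m, so the parallel axis theorem gives I = 0.38932 + (4.56)(0.471)² = 1.4009 kg m².
Total I = 1.5792 kg m²; total mass M = 6.63 kg.
k = √(I/M) = √(1.5792/6.63) = 0.48804 m.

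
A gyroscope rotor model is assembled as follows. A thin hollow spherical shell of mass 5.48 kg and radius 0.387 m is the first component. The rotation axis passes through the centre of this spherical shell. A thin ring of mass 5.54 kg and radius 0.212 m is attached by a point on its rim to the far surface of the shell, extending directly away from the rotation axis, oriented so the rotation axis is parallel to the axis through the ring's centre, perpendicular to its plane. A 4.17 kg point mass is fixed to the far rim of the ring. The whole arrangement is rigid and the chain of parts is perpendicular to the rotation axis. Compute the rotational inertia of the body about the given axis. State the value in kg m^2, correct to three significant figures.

Spherical shell: I_cm = (2/3)MR² = (2/3)(5.48)(0.387)² = 0.54716 kg m^2; axis through the centre, so I = 0.54716 kg m^2.
Thin ring: I_cm = MR² = (5.54)(0.212)² = 0.24899 kg m^2; centre at d = 0.387 + 0.212 = 0.599 m, so the parallel axis theorem gives I = 0.24899 + (5.54)(0.599)² = 2.2367 kg m^2.
Point mass: I_cm = 0; centre at d = 0.387 + 0.212 + 0.212 = 0.811 m, so the parallel axis theorem gives I = 0 + (4.17)(0.811)² = 2.7427 kg m^2.
Total I = 0.54716 + 2.2367 + 2.7427 = 5.5266 kg m^2.

5.53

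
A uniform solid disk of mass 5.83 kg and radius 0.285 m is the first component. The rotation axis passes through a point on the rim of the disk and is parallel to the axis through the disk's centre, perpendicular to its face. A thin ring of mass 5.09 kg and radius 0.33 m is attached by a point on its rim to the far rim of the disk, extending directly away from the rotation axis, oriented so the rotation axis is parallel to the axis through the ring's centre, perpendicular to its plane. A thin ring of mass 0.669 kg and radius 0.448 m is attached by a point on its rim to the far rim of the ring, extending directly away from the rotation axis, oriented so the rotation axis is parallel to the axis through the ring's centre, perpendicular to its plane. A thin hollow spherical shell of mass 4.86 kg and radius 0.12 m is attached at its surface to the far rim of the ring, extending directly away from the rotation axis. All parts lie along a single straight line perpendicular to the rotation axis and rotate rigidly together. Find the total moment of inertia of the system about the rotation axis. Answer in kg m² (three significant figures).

32.0

Solid disk: I_cm = (1/2)MR² = (1/2)(5.83)(0.285)² = 0.23677 kg m²; centre at d = 0.285 m, so the parallel axis theorem gives I = 0.23677 + (5.83)(0.285)² = 0.71031 kg m².
Thin ring: I_cm = MR² = (5.09)(0.33)² = 0.5543 kg m²; centre at d = 0.285 + 0.285 + 0.33 = 0.9 m, so the parallel axis theorem gives I = 0.5543 + (5.09)(0.9)² = 4.6772 kg m².
Thin ring: I_cm = MR² = (0.669)(0.448)² = 0.13427 kg m²; centre at d = 0.285 + 0.285 + 0.33 + 0.33 + 0.448 = 1.678 m, so the parallel axis theorem gives I = 0.13427 + (0.669)(1.678)² = 2.018 kg m².
Spherical shell: I_cm = (2/3)MR² = (2/3)(4.86)(0.12)² = 0.046656 kg m²; centre at d = 0.285 + 0.285 + 0.33 + 0.33 + 0.448 + 0.448 + 0.12 = 2.246 m, so the parallel axis theorem gives I = 0.046656 + (4.86)(2.246)² = 24.563 kg m².
Total I = 0.71031 + 4.6772 + 2.018 + 24.563 = 31.968 kg m².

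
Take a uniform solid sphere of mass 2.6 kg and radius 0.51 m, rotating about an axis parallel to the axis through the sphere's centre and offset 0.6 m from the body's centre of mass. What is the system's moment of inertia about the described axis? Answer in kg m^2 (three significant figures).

I_cm = (2/5)MR² = (2/5)(2.6)(0.51)² = 0.2705 kg m^2; centre at d = 0.6 m, so I = I_cm + Md² gives I = 0.2705 + (2.6)(0.6)² = 1.2065 kg m^2.

1.21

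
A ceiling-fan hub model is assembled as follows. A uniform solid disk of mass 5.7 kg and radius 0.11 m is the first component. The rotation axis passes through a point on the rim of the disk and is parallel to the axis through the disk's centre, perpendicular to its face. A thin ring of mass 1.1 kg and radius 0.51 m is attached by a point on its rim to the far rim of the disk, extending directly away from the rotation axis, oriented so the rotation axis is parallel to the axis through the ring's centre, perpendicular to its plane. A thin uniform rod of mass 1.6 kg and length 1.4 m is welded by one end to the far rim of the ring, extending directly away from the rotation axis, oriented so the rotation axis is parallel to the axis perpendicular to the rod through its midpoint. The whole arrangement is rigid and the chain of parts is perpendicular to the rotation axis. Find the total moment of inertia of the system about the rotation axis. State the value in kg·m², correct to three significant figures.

Solid disk: I_cm = (1/2)MR² = (1/2)(5.7)(0.11)² = 0.034485 kg·m²; centre at d = 0.11 m, so the parallel axis theorem gives I = 0.034485 + (5.7)(0.11)² = 0.10346 kg·m².
Thin ring: I_cm = MR² = (1.1)(0.51)² = 0.28611 kg·m²; centre at d = 0.11 + 0.11 + 0.51 = 0.73 m, so the parallel axis theorem gives I = 0.28611 + (1.1)(0.73)² = 0.8723 kg·m².
Thin rod: I_cm = (1/12)ML² = (1/12)(1.6)(1.4)² = 0.26133 kg·m²; centre at d = 0.11 + 0.11 + 0.51 + 0.51 + 0.7 = 1.94 m, so the parallel axis theorem gives I = 0.26133 + (1.6)(1.94)² = 6.2831 kg·m².
Total I = 0.10346 + 0.8723 + 6.2831 = 7.2588 kg·m².

7.26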